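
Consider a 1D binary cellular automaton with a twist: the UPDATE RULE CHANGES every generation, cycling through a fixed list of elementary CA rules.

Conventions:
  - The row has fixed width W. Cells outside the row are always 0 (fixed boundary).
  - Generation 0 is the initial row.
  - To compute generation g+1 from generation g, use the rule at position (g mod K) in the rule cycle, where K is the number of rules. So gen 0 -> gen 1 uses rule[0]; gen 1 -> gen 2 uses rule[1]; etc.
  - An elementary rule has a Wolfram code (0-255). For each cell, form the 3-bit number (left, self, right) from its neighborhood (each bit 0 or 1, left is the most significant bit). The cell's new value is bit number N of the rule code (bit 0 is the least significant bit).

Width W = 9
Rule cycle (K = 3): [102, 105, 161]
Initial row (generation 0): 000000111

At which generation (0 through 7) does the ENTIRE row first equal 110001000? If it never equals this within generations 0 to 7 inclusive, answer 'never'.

Answer: never

Derivation:
Gen 0: 000000111
Gen 1 (rule 102): 000001001
Gen 2 (rule 105): 111100000
Gen 3 (rule 161): 011001111
Gen 4 (rule 102): 101010001
Gen 5 (rule 105): 010100100
Gen 6 (rule 161): 001000001
Gen 7 (rule 102): 011000011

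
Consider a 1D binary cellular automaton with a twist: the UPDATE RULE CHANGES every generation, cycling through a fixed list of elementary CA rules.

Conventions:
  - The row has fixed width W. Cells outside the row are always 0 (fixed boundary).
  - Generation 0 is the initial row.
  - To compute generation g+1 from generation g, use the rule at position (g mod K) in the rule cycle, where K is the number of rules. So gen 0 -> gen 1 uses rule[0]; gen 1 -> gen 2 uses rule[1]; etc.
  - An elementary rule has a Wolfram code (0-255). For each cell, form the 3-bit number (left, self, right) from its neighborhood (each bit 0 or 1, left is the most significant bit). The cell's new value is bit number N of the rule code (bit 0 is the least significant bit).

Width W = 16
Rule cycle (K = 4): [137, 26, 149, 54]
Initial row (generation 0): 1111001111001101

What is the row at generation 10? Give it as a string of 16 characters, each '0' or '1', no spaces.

Answer: 1000001110010001

Derivation:
Gen 0: 1111001111001101
Gen 1 (rule 137): 1110001110001000
Gen 2 (rule 26): 1001011001010100
Gen 3 (rule 149): 1101000101010111
Gen 4 (rule 54): 0011101111111000
Gen 5 (rule 137): 1011001111110011
Gen 6 (rule 26): 0010111000001110
Gen 7 (rule 149): 1010010111100101
Gen 8 (rule 54): 1111111000011111
Gen 9 (rule 137): 1111110011011110
Gen 10 (rule 26): 1000001110010001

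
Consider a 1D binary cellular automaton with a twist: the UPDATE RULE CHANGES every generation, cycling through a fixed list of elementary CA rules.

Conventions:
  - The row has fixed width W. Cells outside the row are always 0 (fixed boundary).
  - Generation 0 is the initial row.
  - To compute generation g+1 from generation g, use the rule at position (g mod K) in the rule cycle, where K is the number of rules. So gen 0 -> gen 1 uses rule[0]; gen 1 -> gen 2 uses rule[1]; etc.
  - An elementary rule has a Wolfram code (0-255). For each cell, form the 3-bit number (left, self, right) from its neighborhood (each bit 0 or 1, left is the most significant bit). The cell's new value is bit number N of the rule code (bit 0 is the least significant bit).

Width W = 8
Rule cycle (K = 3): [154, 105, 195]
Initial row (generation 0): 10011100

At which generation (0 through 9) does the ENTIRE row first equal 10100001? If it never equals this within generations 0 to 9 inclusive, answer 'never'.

Answer: never

Derivation:
Gen 0: 10011100
Gen 1 (rule 154): 01111010
Gen 2 (rule 105): 01001100
Gen 3 (rule 195): 10010101
Gen 4 (rule 154): 01100000
Gen 5 (rule 105): 01101111
Gen 6 (rule 195): 10100111
Gen 7 (rule 154): 00011110
Gen 8 (rule 105): 11010010
Gen 9 (rule 195): 01000100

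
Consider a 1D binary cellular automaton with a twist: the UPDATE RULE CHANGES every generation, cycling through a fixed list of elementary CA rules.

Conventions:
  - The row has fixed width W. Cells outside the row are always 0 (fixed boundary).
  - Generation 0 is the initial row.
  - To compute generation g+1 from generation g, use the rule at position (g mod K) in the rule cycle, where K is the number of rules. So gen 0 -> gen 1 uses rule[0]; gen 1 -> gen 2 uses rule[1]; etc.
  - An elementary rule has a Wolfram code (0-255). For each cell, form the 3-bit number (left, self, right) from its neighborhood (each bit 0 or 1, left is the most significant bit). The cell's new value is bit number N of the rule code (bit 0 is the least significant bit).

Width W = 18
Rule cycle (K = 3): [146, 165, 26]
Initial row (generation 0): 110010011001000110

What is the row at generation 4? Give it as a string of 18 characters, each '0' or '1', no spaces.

Gen 0: 110010011001000110
Gen 1 (rule 146): 001101100110101001
Gen 2 (rule 165): 100010000001111001
Gen 3 (rule 26): 010101000011000110
Gen 4 (rule 146): 100000100100101001

Answer: 100000100100101001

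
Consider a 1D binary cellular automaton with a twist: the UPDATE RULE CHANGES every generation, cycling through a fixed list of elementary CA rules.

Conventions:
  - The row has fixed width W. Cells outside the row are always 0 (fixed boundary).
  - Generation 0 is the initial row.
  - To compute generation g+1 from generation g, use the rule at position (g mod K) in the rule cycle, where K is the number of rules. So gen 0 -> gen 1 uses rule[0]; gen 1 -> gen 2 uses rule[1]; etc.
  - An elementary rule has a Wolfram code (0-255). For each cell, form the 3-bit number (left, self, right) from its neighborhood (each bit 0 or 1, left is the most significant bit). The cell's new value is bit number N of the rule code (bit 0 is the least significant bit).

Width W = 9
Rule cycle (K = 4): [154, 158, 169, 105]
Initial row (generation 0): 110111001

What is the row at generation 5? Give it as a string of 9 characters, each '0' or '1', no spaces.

Gen 0: 110111001
Gen 1 (rule 154): 100110110
Gen 2 (rule 158): 111100101
Gen 3 (rule 169): 111000010
Gen 4 (rule 105): 101011000
Gen 5 (rule 154): 000010100

Answer: 000010100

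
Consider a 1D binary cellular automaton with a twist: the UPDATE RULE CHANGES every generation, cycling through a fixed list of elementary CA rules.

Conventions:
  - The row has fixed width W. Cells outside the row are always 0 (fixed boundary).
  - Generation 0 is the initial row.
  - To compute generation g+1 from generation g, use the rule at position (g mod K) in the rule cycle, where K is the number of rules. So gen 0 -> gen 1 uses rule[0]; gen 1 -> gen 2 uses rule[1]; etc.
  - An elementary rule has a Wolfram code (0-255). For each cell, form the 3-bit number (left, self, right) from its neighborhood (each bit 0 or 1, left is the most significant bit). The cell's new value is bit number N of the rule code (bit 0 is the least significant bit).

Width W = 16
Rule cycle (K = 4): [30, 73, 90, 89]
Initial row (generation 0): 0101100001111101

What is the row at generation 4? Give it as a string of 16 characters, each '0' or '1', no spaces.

Gen 0: 0101100001111101
Gen 1 (rule 30): 1101010011000001
Gen 2 (rule 73): 1100000011011100
Gen 3 (rule 90): 1110000111010110
Gen 4 (rule 89): 1011110101000111

Answer: 1011110101000111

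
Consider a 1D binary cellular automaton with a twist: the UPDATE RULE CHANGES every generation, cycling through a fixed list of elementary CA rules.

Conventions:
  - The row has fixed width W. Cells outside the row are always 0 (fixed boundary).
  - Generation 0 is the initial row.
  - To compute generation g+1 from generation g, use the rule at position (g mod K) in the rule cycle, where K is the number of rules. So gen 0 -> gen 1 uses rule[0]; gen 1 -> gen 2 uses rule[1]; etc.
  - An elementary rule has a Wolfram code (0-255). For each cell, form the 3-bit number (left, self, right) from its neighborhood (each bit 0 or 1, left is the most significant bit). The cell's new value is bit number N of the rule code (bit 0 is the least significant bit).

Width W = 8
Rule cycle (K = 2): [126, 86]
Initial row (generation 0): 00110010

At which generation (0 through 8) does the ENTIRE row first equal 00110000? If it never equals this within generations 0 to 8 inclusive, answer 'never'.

Answer: never

Derivation:
Gen 0: 00110010
Gen 1 (rule 126): 01111111
Gen 2 (rule 86): 10000001
Gen 3 (rule 126): 11000011
Gen 4 (rule 86): 01100101
Gen 5 (rule 126): 11111111
Gen 6 (rule 86): 00000001
Gen 7 (rule 126): 00000011
Gen 8 (rule 86): 00000101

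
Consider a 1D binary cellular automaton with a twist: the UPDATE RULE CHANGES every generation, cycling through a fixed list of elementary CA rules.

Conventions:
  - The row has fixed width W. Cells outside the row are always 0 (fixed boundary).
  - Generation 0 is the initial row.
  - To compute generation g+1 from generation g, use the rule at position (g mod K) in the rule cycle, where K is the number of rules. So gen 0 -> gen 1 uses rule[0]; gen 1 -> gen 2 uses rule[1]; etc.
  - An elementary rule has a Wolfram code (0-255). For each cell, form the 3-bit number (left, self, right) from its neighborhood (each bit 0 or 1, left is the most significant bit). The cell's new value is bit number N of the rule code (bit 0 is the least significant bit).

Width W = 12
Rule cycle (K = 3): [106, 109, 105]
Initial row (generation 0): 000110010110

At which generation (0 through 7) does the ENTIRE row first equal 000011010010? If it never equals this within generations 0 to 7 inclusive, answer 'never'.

Gen 0: 000110010110
Gen 1 (rule 106): 001110101110
Gen 2 (rule 109): 101011111010
Gen 3 (rule 105): 010110001100
Gen 4 (rule 106): 101110011100
Gen 5 (rule 109): 111010010101
Gen 6 (rule 105): 101100001010
Gen 7 (rule 106): 011100010100

Answer: never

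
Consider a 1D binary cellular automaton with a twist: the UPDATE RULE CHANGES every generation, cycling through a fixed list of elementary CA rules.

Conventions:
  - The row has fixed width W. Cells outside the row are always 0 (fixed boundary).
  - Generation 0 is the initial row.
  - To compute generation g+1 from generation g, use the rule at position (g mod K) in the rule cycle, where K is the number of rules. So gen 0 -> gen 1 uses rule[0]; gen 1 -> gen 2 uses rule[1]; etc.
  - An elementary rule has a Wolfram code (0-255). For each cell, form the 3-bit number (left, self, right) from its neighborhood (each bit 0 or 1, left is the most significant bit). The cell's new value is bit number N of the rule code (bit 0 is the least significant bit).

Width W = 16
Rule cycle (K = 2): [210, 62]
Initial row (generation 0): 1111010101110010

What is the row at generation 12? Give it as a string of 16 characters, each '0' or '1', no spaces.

Gen 0: 1111010101110010
Gen 1 (rule 210): 0111000000111101
Gen 2 (rule 62): 1100100001100011
Gen 3 (rule 210): 0111010010110101
Gen 4 (rule 62): 1100111111101111
Gen 5 (rule 210): 0111011111100111
Gen 6 (rule 62): 1100110000011100
Gen 7 (rule 210): 0111011000101110
Gen 8 (rule 62): 1100110101111001
Gen 9 (rule 210): 0111010000111110
Gen 10 (rule 62): 1100111001100001
Gen 11 (rule 210): 0111011110110010
Gen 12 (rule 62): 1100110001101111

Answer: 1100110001101111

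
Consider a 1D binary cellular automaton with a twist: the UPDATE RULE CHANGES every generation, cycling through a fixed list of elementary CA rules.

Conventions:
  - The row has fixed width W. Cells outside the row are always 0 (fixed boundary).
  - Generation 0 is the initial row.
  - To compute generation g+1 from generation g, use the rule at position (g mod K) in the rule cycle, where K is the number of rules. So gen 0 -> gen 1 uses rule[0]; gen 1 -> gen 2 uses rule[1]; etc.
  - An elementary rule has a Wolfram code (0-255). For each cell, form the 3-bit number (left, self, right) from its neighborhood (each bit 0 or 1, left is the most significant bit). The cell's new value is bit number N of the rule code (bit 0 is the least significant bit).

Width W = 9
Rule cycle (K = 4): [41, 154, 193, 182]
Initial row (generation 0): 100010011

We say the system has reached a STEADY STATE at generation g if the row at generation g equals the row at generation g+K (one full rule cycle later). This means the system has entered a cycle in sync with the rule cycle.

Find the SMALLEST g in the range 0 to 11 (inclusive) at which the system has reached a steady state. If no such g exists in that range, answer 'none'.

Gen 0: 100010011
Gen 1 (rule 41): 001000010
Gen 2 (rule 154): 010100101
Gen 3 (rule 193): 000000000
Gen 4 (rule 182): 000000000
Gen 5 (rule 41): 111111111
Gen 6 (rule 154): 111111110
Gen 7 (rule 193): 011111110
Gen 8 (rule 182): 101111101
Gen 9 (rule 41): 011000010
Gen 10 (rule 154): 110100101
Gen 11 (rule 193): 010000000
Gen 12 (rule 182): 111000000
Gen 13 (rule 41): 100011111
Gen 14 (rule 154): 010111110
Gen 15 (rule 193): 000011110

Answer: none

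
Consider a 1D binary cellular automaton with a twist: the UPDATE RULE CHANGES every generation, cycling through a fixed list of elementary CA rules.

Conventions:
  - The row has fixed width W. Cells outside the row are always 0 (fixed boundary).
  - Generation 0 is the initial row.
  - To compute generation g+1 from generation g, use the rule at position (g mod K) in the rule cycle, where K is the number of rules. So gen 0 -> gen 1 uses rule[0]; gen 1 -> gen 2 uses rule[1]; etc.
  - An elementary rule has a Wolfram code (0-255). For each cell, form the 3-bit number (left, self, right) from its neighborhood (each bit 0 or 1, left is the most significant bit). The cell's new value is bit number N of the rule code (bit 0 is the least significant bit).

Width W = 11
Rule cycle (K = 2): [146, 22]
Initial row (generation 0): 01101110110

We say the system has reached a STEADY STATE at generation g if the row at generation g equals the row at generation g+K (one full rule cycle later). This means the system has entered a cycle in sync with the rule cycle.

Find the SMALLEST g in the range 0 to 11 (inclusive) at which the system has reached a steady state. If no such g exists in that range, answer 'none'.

Gen 0: 01101110110
Gen 1 (rule 146): 10000100001
Gen 2 (rule 22): 11001110011
Gen 3 (rule 146): 00110101100
Gen 4 (rule 22): 01000100010
Gen 5 (rule 146): 10101010101
Gen 6 (rule 22): 10101010101
Gen 7 (rule 146): 00000000000
Gen 8 (rule 22): 00000000000
Gen 9 (rule 146): 00000000000
Gen 10 (rule 22): 00000000000
Gen 11 (rule 146): 00000000000
Gen 12 (rule 22): 00000000000
Gen 13 (rule 146): 00000000000

Answer: 7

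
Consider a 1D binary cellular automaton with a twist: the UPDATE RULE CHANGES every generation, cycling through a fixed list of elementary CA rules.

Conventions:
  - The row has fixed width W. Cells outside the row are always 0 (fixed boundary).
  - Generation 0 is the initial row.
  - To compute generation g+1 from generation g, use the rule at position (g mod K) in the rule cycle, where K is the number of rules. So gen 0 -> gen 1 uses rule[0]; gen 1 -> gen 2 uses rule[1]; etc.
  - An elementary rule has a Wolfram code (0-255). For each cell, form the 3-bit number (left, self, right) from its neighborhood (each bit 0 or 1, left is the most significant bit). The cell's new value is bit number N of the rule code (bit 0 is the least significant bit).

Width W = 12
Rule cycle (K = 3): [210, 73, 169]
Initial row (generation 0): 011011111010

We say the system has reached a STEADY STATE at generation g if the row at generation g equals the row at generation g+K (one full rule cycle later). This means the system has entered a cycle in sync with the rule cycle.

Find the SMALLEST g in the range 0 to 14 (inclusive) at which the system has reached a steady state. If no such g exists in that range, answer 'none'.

Answer: none

Derivation:
Gen 0: 011011111010
Gen 1 (rule 210): 101001111001
Gen 2 (rule 73): 000001001000
Gen 3 (rule 169): 111100000011
Gen 4 (rule 210): 011110000101
Gen 5 (rule 73): 010010110000
Gen 6 (rule 169): 000001100111
Gen 7 (rule 210): 000010111011
Gen 8 (rule 73): 111000101011
Gen 9 (rule 169): 110010010110
Gen 10 (rule 210): 011101100011
Gen 11 (rule 73): 010101101011
Gen 12 (rule 169): 001011010110
Gen 13 (rule 210): 010001000011
Gen 14 (rule 73): 000100011011
Gen 15 (rule 169): 110001010110
Gen 16 (rule 210): 011010000011
Gen 17 (rule 73): 011000111011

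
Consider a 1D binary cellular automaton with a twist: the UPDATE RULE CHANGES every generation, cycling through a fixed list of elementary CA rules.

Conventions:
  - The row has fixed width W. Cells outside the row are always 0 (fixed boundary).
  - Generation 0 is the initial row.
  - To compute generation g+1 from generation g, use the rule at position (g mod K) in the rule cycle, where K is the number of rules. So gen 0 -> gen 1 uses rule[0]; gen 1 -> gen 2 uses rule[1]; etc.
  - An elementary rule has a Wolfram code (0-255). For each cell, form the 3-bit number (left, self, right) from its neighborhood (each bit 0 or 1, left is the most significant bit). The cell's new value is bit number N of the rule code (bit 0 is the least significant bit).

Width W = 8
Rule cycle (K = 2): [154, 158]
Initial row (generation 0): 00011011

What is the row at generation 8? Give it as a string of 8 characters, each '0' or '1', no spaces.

Gen 0: 00011011
Gen 1 (rule 154): 00110010
Gen 2 (rule 158): 01101111
Gen 3 (rule 154): 11001110
Gen 4 (rule 158): 10111101
Gen 5 (rule 154): 00111000
Gen 6 (rule 158): 01110100
Gen 7 (rule 154): 11100010
Gen 8 (rule 158): 11010111

Answer: 11010111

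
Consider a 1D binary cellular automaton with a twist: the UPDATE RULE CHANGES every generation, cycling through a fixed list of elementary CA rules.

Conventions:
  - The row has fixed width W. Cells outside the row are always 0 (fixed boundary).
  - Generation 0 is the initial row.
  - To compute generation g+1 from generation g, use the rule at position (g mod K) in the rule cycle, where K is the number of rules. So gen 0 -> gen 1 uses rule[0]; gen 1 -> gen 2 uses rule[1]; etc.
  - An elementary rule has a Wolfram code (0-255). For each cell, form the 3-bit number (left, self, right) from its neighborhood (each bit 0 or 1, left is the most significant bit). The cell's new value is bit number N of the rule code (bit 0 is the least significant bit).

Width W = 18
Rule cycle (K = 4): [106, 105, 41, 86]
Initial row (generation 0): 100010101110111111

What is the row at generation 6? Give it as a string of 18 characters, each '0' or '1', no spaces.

Answer: 111011011101111000

Derivation:
Gen 0: 100010101110111111
Gen 1 (rule 106): 000101011011100001
Gen 2 (rule 105): 110010111110101100
Gen 3 (rule 41): 100001100001011001
Gen 4 (rule 86): 110010110011001111
Gen 5 (rule 106): 110101110111011001
Gen 6 (rule 105): 111011011101111000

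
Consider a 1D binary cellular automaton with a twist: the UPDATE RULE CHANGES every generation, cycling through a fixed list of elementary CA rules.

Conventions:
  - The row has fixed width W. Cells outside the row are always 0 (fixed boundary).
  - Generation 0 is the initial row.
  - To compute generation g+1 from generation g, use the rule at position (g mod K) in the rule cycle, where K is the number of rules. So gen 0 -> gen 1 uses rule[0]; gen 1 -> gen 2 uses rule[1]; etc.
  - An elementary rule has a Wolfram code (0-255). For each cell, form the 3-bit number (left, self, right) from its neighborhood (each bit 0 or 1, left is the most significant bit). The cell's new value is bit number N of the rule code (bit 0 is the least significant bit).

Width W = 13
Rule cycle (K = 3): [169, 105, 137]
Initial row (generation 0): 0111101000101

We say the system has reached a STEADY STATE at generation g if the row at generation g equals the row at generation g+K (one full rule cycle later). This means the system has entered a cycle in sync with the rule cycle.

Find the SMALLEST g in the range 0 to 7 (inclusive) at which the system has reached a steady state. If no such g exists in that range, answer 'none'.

Gen 0: 0111101000101
Gen 1 (rule 169): 0111010010010
Gen 2 (rule 105): 0101100000000
Gen 3 (rule 137): 0001001111111
Gen 4 (rule 169): 1100001111110
Gen 5 (rule 105): 1101101000010
Gen 6 (rule 137): 1001000011000
Gen 7 (rule 169): 0000011010011
Gen 8 (rule 105): 1111011100011
Gen 9 (rule 137): 1110011001010
Gen 10 (rule 169): 1100010000100

Answer: none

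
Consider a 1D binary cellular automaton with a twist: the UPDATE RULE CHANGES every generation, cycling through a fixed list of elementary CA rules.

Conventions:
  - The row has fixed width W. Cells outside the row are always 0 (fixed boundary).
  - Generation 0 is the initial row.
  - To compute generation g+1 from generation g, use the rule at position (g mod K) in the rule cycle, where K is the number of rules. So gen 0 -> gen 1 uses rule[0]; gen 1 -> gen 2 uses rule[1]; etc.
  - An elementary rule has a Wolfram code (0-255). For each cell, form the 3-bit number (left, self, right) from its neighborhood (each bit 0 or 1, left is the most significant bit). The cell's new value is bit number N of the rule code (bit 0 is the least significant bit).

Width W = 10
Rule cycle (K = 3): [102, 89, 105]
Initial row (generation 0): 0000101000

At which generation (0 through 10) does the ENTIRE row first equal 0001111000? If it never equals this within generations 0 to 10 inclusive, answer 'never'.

Gen 0: 0000101000
Gen 1 (rule 102): 0001111000
Gen 2 (rule 89): 1101001111
Gen 3 (rule 105): 1110001001
Gen 4 (rule 102): 0010011011
Gen 5 (rule 89): 1001011011
Gen 6 (rule 105): 0000111111
Gen 7 (rule 102): 0001000001
Gen 8 (rule 89): 1100111100
Gen 9 (rule 105): 1100100101
Gen 10 (rule 102): 0101101111

Answer: 1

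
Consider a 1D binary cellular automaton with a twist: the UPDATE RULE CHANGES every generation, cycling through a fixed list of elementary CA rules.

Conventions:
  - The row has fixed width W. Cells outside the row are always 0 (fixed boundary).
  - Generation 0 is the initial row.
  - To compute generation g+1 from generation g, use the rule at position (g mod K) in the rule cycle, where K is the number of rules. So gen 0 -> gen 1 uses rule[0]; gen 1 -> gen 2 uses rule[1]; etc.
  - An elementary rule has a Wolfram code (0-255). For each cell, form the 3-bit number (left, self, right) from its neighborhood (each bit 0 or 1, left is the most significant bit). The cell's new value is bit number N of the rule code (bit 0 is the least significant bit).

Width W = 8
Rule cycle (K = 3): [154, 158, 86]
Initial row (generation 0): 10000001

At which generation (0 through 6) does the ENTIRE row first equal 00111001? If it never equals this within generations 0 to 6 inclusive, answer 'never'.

Answer: 3

Derivation:
Gen 0: 10000001
Gen 1 (rule 154): 01000010
Gen 2 (rule 158): 11100111
Gen 3 (rule 86): 00111001
Gen 4 (rule 154): 01110110
Gen 5 (rule 158): 11100101
Gen 6 (rule 86): 00111101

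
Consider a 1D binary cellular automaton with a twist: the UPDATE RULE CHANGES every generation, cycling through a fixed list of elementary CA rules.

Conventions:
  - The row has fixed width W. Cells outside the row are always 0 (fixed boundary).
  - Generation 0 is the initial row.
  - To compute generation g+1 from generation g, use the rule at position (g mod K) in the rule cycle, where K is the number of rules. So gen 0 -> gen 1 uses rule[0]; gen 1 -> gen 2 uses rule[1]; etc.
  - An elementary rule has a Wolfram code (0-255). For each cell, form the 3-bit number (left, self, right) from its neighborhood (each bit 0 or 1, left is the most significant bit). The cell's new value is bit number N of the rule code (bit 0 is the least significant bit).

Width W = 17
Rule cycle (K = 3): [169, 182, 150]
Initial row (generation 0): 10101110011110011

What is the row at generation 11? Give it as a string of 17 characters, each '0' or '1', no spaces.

Gen 0: 10101110011110011
Gen 1 (rule 169): 01011100011100010
Gen 2 (rule 182): 11101010101010111
Gen 3 (rule 150): 01001010101010010
Gen 4 (rule 169): 00000101010100000
Gen 5 (rule 182): 00001111111110000
Gen 6 (rule 150): 00010111111101000
Gen 7 (rule 169): 11001111111010011
Gen 8 (rule 182): 00110111110111100
Gen 9 (rule 150): 01000011100011010
Gen 10 (rule 169): 00011011001010100
Gen 11 (rule 182): 00100100111111110

Answer: 00100100111111110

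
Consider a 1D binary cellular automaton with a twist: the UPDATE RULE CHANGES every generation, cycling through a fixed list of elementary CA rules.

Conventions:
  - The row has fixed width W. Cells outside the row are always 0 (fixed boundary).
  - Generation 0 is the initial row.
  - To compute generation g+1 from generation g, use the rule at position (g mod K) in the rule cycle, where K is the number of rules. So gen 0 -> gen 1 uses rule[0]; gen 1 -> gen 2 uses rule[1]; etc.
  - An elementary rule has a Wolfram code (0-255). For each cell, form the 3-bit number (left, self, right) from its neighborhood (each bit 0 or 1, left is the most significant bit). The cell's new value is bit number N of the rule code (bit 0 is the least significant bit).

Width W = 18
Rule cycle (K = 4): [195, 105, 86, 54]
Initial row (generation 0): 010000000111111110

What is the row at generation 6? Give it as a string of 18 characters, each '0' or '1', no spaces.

Gen 0: 010000000111111110
Gen 1 (rule 195): 100111111011111110
Gen 2 (rule 105): 000100001110000010
Gen 3 (rule 86): 001110010011000111
Gen 4 (rule 54): 010001111100101000
Gen 5 (rule 195): 100110111101000011
Gen 6 (rule 105): 000111100110011011

Answer: 000111100110011011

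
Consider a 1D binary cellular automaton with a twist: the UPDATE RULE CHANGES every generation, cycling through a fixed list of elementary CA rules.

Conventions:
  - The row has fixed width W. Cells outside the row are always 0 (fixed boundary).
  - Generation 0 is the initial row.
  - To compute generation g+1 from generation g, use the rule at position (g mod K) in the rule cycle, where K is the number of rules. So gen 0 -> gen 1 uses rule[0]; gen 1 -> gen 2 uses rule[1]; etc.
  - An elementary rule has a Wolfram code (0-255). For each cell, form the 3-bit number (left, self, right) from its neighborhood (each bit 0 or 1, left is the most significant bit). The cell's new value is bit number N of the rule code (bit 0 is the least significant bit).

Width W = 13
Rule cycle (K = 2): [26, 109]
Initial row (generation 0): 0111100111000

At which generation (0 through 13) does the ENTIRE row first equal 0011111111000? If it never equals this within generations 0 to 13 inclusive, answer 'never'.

Answer: never

Derivation:
Gen 0: 0111100111000
Gen 1 (rule 26): 1100011100100
Gen 2 (rule 109): 1101010100101
Gen 3 (rule 26): 1000000011000
Gen 4 (rule 109): 1011111011011
Gen 5 (rule 26): 0010000010010
Gen 6 (rule 109): 1010111010010
Gen 7 (rule 26): 0000100001101
Gen 8 (rule 109): 1110101101111
Gen 9 (rule 26): 1000001001000
Gen 10 (rule 109): 1011101001011
Gen 11 (rule 26): 0010000110010
Gen 12 (rule 109): 1010110110010
Gen 13 (rule 26): 0000100101101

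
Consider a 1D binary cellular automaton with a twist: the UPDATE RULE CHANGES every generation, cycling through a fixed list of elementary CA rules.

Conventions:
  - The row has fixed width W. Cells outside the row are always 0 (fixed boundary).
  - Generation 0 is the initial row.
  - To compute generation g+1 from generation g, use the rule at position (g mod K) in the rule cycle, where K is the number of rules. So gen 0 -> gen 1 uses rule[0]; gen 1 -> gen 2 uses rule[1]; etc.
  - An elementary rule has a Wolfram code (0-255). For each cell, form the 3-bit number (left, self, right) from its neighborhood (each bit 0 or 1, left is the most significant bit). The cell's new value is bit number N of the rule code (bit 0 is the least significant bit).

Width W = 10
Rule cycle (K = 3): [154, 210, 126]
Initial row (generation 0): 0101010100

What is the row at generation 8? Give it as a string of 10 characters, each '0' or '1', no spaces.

Answer: 0100110011

Derivation:
Gen 0: 0101010100
Gen 1 (rule 154): 1000000010
Gen 2 (rule 210): 0100000101
Gen 3 (rule 126): 1110001111
Gen 4 (rule 154): 1101011110
Gen 5 (rule 210): 0100001111
Gen 6 (rule 126): 1110011001
Gen 7 (rule 154): 1101110110
Gen 8 (rule 210): 0100110011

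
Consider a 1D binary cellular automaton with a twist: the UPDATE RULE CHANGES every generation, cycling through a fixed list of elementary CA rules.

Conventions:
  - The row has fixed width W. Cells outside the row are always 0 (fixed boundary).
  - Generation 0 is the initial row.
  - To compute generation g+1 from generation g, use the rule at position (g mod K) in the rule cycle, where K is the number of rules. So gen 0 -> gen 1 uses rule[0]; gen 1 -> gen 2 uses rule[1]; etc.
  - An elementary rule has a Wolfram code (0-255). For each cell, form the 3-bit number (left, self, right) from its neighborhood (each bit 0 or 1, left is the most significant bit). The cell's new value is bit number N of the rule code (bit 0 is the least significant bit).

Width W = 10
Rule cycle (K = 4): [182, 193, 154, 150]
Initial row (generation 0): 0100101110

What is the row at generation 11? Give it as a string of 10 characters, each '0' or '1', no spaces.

Answer: 0100000000

Derivation:
Gen 0: 0100101110
Gen 1 (rule 182): 1111110101
Gen 2 (rule 193): 0111110000
Gen 3 (rule 154): 1111101000
Gen 4 (rule 150): 0111001100
Gen 5 (rule 182): 1010110010
Gen 6 (rule 193): 0000010000
Gen 7 (rule 154): 0000101000
Gen 8 (rule 150): 0001101100
Gen 9 (rule 182): 0010010010
Gen 10 (rule 193): 1000000000
Gen 11 (rule 154): 0100000000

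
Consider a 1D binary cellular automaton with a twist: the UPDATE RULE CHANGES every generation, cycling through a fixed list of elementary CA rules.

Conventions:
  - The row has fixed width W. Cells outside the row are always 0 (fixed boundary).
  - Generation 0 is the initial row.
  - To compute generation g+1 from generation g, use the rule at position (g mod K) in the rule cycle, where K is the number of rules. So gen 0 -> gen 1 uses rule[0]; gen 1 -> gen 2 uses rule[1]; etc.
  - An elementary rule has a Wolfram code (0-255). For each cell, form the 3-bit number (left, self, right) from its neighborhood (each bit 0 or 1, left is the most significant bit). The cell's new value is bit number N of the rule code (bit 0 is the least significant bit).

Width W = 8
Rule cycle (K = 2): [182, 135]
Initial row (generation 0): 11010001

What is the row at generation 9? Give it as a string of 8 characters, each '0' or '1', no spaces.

Answer: 01011111

Derivation:
Gen 0: 11010001
Gen 1 (rule 182): 00111011
Gen 2 (rule 135): 11010000
Gen 3 (rule 182): 00111000
Gen 4 (rule 135): 11010011
Gen 5 (rule 182): 00111100
Gen 6 (rule 135): 11011001
Gen 7 (rule 182): 00100111
Gen 8 (rule 135): 11101010
Gen 9 (rule 182): 01011111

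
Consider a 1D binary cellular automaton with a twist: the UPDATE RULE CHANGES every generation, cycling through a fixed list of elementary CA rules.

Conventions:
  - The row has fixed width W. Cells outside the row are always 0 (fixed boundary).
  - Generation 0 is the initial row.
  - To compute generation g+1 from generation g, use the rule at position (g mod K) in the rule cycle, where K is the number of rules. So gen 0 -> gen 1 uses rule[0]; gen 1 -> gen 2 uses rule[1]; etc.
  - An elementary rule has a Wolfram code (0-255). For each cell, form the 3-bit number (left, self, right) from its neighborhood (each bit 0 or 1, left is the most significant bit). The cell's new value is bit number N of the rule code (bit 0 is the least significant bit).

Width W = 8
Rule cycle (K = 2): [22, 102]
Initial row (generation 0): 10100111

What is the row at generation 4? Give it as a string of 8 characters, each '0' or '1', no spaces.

Answer: 01000100

Derivation:
Gen 0: 10100111
Gen 1 (rule 22): 10111000
Gen 2 (rule 102): 11001000
Gen 3 (rule 22): 00111100
Gen 4 (rule 102): 01000100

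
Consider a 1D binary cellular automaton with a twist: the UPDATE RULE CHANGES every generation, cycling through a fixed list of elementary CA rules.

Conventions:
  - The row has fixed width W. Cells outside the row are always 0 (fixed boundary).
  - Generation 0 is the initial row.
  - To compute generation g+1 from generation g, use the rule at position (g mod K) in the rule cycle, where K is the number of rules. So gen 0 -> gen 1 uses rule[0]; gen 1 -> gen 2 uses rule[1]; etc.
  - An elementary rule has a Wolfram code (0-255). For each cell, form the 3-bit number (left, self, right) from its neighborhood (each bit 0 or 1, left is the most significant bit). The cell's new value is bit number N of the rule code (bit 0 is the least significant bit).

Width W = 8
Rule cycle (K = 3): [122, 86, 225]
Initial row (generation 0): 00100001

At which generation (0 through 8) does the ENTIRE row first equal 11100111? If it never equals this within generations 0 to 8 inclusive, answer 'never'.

Answer: 6

Derivation:
Gen 0: 00100001
Gen 1 (rule 122): 01010010
Gen 2 (rule 86): 11011111
Gen 3 (rule 225): 01101111
Gen 4 (rule 122): 11111001
Gen 5 (rule 86): 00001111
Gen 6 (rule 225): 11100111
Gen 7 (rule 122): 10111101
Gen 8 (rule 86): 10000101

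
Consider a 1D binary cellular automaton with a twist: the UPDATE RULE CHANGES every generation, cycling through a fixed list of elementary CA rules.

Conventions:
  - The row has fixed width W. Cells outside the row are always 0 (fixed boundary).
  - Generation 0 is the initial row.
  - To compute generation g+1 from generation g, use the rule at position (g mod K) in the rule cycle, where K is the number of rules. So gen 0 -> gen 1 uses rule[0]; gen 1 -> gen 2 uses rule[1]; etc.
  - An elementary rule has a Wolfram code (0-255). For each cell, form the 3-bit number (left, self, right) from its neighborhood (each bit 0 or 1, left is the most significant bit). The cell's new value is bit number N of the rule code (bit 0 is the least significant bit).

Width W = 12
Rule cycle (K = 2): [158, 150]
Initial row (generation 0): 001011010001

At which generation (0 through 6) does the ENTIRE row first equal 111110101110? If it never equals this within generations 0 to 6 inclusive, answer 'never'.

Gen 0: 001011010001
Gen 1 (rule 158): 011010011011
Gen 2 (rule 150): 100011100000
Gen 3 (rule 158): 110111010000
Gen 4 (rule 150): 000010011000
Gen 5 (rule 158): 000111110100
Gen 6 (rule 150): 001011100110

Answer: never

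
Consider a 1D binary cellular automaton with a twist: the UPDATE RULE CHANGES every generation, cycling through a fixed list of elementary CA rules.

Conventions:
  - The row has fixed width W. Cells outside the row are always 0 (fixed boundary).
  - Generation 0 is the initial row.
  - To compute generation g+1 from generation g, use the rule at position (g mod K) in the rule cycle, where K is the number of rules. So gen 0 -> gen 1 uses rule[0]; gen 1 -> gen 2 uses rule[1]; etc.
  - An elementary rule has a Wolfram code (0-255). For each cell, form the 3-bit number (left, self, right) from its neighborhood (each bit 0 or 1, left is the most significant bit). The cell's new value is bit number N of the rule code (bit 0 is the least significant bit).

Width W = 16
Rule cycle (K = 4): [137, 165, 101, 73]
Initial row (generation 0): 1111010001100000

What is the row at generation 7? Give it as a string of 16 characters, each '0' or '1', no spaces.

Gen 0: 1111010001100000
Gen 1 (rule 137): 1110000101001111
Gen 2 (rule 165): 0100110111000110
Gen 3 (rule 101): 0100011001010010
Gen 4 (rule 73): 0001011000000000
Gen 5 (rule 137): 1100010011111111
Gen 6 (rule 165): 0001010001111110
Gen 7 (rule 101): 1101110100000010

Answer: 1101110100000010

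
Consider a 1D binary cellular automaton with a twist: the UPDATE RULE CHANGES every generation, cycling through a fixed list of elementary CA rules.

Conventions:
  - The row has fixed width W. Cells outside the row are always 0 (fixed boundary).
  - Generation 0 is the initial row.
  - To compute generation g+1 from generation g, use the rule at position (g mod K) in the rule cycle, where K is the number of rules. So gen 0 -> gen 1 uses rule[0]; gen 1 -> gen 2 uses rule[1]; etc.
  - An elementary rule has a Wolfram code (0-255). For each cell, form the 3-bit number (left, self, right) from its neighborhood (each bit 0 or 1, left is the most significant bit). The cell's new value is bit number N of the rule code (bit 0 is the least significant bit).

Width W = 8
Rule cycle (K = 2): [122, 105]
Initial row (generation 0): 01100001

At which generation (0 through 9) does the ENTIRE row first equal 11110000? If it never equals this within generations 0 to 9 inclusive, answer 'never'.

Gen 0: 01100001
Gen 1 (rule 122): 11110010
Gen 2 (rule 105): 10010000
Gen 3 (rule 122): 01101000
Gen 4 (rule 105): 01110011
Gen 5 (rule 122): 11011111
Gen 6 (rule 105): 11110001
Gen 7 (rule 122): 10011010
Gen 8 (rule 105): 00011100
Gen 9 (rule 122): 00110110

Answer: never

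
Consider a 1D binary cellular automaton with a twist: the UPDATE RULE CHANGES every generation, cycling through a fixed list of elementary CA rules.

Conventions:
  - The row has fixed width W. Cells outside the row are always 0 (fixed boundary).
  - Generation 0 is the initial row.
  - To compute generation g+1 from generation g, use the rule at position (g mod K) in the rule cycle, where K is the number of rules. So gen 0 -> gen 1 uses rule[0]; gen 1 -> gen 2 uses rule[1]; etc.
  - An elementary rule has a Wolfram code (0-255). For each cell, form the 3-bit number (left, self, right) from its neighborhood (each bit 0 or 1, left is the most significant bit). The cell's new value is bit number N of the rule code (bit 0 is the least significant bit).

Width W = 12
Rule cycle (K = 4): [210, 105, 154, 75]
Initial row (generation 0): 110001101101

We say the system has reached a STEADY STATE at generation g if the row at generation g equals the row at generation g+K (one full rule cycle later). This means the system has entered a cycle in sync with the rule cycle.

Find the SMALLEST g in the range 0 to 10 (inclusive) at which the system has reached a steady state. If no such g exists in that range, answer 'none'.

Gen 0: 110001101101
Gen 1 (rule 210): 011010100100
Gen 2 (rule 105): 011101000001
Gen 3 (rule 154): 111000100010
Gen 4 (rule 75): 101011001100
Gen 5 (rule 210): 000001110110
Gen 6 (rule 105): 111101011110
Gen 7 (rule 154): 111000011101
Gen 8 (rule 75): 101011110100
Gen 9 (rule 210): 000001110010
Gen 10 (rule 105): 111101010000
Gen 11 (rule 154): 111000001000
Gen 12 (rule 75): 101011110011
Gen 13 (rule 210): 000001111101
Gen 14 (rule 105): 111101000110

Answer: none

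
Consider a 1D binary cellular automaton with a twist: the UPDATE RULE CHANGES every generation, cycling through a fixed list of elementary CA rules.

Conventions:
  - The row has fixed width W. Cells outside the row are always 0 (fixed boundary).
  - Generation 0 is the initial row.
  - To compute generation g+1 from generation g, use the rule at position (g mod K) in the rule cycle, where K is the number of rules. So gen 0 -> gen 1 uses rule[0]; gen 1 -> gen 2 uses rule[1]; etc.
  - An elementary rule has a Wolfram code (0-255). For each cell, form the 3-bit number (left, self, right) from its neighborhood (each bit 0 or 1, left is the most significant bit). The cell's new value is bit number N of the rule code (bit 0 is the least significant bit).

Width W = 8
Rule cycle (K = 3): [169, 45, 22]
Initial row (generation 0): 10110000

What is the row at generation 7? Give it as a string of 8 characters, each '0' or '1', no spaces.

Answer: 00100110

Derivation:
Gen 0: 10110000
Gen 1 (rule 169): 01100111
Gen 2 (rule 45): 01000100
Gen 3 (rule 22): 11101110
Gen 4 (rule 169): 11011100
Gen 5 (rule 45): 10110001
Gen 6 (rule 22): 10001011
Gen 7 (rule 169): 00100110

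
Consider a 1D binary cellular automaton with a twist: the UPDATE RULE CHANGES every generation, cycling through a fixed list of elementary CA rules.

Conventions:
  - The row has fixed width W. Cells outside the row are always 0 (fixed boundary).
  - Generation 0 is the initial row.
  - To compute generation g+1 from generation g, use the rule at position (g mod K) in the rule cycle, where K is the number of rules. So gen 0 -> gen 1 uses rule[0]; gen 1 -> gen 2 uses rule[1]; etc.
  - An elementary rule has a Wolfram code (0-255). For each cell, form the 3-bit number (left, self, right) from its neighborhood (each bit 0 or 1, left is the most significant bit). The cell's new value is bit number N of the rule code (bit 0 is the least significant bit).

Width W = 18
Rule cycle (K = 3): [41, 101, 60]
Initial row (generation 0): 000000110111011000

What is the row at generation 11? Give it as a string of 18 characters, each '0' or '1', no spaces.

Answer: 110100111101010010

Derivation:
Gen 0: 000000110111011000
Gen 1 (rule 41): 111110101100110011
Gen 2 (rule 101): 000011110100010001
Gen 3 (rule 60): 000010001110011001
Gen 4 (rule 41): 111000101000010000
Gen 5 (rule 101): 001010111011010111
Gen 6 (rule 60): 001111100110111100
Gen 7 (rule 41): 101000000101100001
Gen 8 (rule 101): 111011110110101101
Gen 9 (rule 60): 100110001101111011
Gen 10 (rule 41): 000100101011000110
Gen 11 (rule 101): 110100111101010010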